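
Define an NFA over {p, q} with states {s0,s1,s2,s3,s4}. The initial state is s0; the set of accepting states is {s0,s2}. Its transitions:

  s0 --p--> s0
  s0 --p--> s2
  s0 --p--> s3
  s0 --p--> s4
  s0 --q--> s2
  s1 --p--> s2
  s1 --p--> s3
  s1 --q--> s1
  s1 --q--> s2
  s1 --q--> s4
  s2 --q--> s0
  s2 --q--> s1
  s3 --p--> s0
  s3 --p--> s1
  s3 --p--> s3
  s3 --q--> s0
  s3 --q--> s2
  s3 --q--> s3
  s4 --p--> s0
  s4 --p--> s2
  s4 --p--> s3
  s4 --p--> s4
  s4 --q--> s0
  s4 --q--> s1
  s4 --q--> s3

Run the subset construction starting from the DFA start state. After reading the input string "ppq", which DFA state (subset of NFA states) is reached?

Start: {s0}.
δ(s0,p) = {s0,s2,s3,s4}.
Union: {s0,s2,s3,s4}.
After p: {s0,s2,s3,s4}.
δ(s0,p) = {s0,s2,s3,s4}; δ(s2,p) = ∅; δ(s3,p) = {s0,s1,s3}; δ(s4,p) = {s0,s2,s3,s4}.
Union: {s0,s1,s2,s3,s4}.
After p: {s0,s1,s2,s3,s4}.
δ(s0,q) = {s2}; δ(s1,q) = {s1,s2,s4}; δ(s2,q) = {s0,s1}; δ(s3,q) = {s0,s2,s3}; δ(s4,q) = {s0,s1,s3}.
Union: {s0,s1,s2,s3,s4}.
After q: {s0,s1,s2,s3,s4}.

{s0,s1,s2,s3,s4}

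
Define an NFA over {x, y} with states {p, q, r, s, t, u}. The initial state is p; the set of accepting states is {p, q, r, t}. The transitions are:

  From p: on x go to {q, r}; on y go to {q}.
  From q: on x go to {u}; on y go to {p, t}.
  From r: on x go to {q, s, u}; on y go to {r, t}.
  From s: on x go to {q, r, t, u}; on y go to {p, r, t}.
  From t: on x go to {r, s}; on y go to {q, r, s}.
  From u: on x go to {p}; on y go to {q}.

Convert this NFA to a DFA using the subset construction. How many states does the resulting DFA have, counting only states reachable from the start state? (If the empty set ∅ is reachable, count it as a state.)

16

Start state of the DFA: {p}.
{p} --x--> {q, r}  [new]
{p} --y--> {q}  [new]
{q, r} --x--> {q, s, u}  [new]
{q, r} --y--> {p, r, t}  [new]
{q} --x--> {u}  [new]
{q} --y--> {p, t}  [new]
{q, s, u} --x--> {p, q, r, t, u}  [new]
{q, s, u} --y--> {p, q, r, t}  [new]
{p, r, t} --x--> {q, r, s, u}  [new]
{p, r, t} --y--> {q, r, s, t}  [new]
{u} --x--> {p}  [seen]
{u} --y--> {q}  [seen]
{p, t} --x--> {q, r, s}  [new]
{p, t} --y--> {q, r, s}  [seen]
{p, q, r, t, u} --x--> {p, q, r, s, u}  [new]
{p, q, r, t, u} --y--> {p, q, r, s, t}  [new]
{p, q, r, t} --x--> {q, r, s, u}  [seen]
{p, q, r, t} --y--> {p, q, r, s, t}  [seen]
{q, r, s, u} --x--> {p, q, r, s, t, u}  [new]
{q, r, s, u} --y--> {p, q, r, t}  [seen]
{q, r, s, t} --x--> {q, r, s, t, u}  [new]
{q, r, s, t} --y--> {p, q, r, s, t}  [seen]
{q, r, s} --x--> {q, r, s, t, u}  [seen]
{q, r, s} --y--> {p, r, t}  [seen]
{p, q, r, s, u} --x--> {p, q, r, s, t, u}  [seen]
{p, q, r, s, u} --y--> {p, q, r, t}  [seen]
{p, q, r, s, t} --x--> {q, r, s, t, u}  [seen]
{p, q, r, s, t} --y--> {p, q, r, s, t}  [seen]
{p, q, r, s, t, u} --x--> {p, q, r, s, t, u}  [seen]
{p, q, r, s, t, u} --y--> {p, q, r, s, t}  [seen]
{q, r, s, t, u} --x--> {p, q, r, s, t, u}  [seen]
{q, r, s, t, u} --y--> {p, q, r, s, t}  [seen]
Reachable DFA states: {p}, {q, r}, {q}, {q, s, u}, {p, r, t}, {u}, {p, t}, {p, q, r, t, u}, {p, q, r, t}, {q, r, s, u}, {q, r, s, t}, {q, r, s}, {p, q, r, s, u}, {p, q, r, s, t}, {p, q, r, s, t, u}, {q, r, s, t, u}.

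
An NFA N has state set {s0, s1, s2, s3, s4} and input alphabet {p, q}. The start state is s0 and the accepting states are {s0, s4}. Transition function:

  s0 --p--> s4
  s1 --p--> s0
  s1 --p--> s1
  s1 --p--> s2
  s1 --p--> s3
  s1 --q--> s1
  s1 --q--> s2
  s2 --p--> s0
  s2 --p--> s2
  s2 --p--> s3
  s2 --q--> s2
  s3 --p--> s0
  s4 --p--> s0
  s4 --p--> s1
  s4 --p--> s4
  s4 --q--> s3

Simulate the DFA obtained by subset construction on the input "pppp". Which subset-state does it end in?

Start: {s0}.
δ(s0,p) = {s4}.
Union: {s4}.
After p: {s4}.
δ(s4,p) = {s0, s1, s4}.
Union: {s0, s1, s4}.
After p: {s0, s1, s4}.
δ(s0,p) = {s4}; δ(s1,p) = {s0, s1, s2, s3}; δ(s4,p) = {s0, s1, s4}.
Union: {s0, s1, s2, s3, s4}.
After p: {s0, s1, s2, s3, s4}.
δ(s0,p) = {s4}; δ(s1,p) = {s0, s1, s2, s3}; δ(s2,p) = {s0, s2, s3}; δ(s3,p) = {s0}; δ(s4,p) = {s0, s1, s4}.
Union: {s0, s1, s2, s3, s4}.
After p: {s0, s1, s2, s3, s4}.

{s0, s1, s2, s3, s4}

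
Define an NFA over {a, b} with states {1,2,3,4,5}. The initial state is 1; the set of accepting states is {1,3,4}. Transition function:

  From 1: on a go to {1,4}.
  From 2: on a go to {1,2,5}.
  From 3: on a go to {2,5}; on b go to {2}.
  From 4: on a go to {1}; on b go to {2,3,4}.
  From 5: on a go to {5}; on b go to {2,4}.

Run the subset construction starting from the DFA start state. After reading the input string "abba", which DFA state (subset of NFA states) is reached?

Start: {1}.
δ(1,a) = {1,4}.
Union: {1,4}.
After a: {1,4}.
δ(1,b) = ∅; δ(4,b) = {2,3,4}.
Union: {2,3,4}.
After b: {2,3,4}.
δ(2,b) = ∅; δ(3,b) = {2}; δ(4,b) = {2,3,4}.
Union: {2,3,4}.
After b: {2,3,4}.
δ(2,a) = {1,2,5}; δ(3,a) = {2,5}; δ(4,a) = {1}.
Union: {1,2,5}.
After a: {1,2,5}.

{1,2,5}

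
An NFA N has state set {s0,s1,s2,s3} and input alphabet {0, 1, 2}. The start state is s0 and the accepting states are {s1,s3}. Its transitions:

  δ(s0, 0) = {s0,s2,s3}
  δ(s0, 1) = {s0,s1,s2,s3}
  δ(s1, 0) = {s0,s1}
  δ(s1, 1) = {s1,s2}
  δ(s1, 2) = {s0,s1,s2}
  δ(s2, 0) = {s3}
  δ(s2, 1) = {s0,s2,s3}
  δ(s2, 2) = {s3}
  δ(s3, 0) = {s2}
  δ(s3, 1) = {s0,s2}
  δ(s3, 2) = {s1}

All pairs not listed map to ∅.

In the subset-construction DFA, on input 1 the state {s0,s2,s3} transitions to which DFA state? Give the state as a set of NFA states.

δ(s0,1) = {s0,s1,s2,s3}; δ(s2,1) = {s0,s2,s3}; δ(s3,1) = {s0,s2}.
Union: {s0,s1,s2,s3}.

{s0,s1,s2,s3}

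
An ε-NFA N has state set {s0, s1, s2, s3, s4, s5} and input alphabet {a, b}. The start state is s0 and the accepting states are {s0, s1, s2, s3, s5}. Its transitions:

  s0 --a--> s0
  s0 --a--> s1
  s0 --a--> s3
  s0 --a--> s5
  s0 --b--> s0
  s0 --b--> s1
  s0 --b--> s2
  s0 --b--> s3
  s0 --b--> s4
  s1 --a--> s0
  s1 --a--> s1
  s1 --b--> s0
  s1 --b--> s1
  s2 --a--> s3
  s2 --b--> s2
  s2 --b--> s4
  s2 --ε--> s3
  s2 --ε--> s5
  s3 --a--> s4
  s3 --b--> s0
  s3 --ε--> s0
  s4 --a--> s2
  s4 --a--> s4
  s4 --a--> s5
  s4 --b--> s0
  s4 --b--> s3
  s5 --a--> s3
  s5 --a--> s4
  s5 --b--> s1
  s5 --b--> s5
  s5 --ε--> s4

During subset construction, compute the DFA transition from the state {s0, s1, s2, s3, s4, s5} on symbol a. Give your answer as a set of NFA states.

{s0, s1, s2, s3, s4, s5}

δ(s0,a) = {s0, s1, s3, s5}; δ(s1,a) = {s0, s1}; δ(s2,a) = {s3}; δ(s3,a) = {s4}; δ(s4,a) = {s2, s4, s5}; δ(s5,a) = {s3, s4}.
Union: {s0, s1, s2, s3, s4, s5}.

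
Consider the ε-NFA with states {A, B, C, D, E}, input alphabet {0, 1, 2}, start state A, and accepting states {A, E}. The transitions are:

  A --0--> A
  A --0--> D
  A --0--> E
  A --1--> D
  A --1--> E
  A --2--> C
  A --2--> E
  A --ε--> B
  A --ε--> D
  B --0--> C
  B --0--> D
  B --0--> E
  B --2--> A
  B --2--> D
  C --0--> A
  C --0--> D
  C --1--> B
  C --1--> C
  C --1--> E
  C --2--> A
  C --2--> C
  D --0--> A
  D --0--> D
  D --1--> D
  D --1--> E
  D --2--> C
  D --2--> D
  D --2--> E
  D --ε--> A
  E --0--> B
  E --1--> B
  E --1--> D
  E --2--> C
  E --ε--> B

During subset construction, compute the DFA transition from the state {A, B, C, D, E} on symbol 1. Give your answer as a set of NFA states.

δ(A,1) = {D, E}; δ(B,1) = ∅; δ(C,1) = {B, C, E}; δ(D,1) = {D, E}; δ(E,1) = {B, D}.
Union: {B, C, D, E}.
ε-closure gives {A, B, C, D, E}.

{A, B, C, D, E}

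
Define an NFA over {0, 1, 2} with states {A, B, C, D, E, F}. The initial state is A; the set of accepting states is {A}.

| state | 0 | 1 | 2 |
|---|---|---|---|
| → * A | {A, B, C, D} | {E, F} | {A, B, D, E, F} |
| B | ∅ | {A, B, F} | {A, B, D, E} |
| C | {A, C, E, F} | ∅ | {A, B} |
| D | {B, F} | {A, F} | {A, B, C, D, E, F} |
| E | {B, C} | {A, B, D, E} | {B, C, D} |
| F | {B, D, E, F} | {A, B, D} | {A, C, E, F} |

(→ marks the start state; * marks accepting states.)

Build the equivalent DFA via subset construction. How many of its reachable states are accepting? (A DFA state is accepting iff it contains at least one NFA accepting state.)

Start state of the DFA: {A}.
{A} --0--> {A, B, C, D}  [new]
{A} --1--> {E, F}  [new]
{A} --2--> {A, B, D, E, F}  [new]
{A, B, C, D} --0--> {A, B, C, D, E, F}  [new]
{A, B, C, D} --1--> {A, B, E, F}  [new]
{A, B, C, D} --2--> {A, B, C, D, E, F}  [seen]
{E, F} --0--> {B, C, D, E, F}  [new]
{E, F} --1--> {A, B, D, E}  [new]
{E, F} --2--> {A, B, C, D, E, F}  [seen]
{A, B, D, E, F} --0--> {A, B, C, D, E, F}  [seen]
{A, B, D, E, F} --1--> {A, B, D, E, F}  [seen]
{A, B, D, E, F} --2--> {A, B, C, D, E, F}  [seen]
{A, B, C, D, E, F} --0--> {A, B, C, D, E, F}  [seen]
{A, B, C, D, E, F} --1--> {A, B, D, E, F}  [seen]
{A, B, C, D, E, F} --2--> {A, B, C, D, E, F}  [seen]
{A, B, E, F} --0--> {A, B, C, D, E, F}  [seen]
{A, B, E, F} --1--> {A, B, D, E, F}  [seen]
{A, B, E, F} --2--> {A, B, C, D, E, F}  [seen]
{B, C, D, E, F} --0--> {A, B, C, D, E, F}  [seen]
{B, C, D, E, F} --1--> {A, B, D, E, F}  [seen]
{B, C, D, E, F} --2--> {A, B, C, D, E, F}  [seen]
{A, B, D, E} --0--> {A, B, C, D, F}  [new]
{A, B, D, E} --1--> {A, B, D, E, F}  [seen]
{A, B, D, E} --2--> {A, B, C, D, E, F}  [seen]
{A, B, C, D, F} --0--> {A, B, C, D, E, F}  [seen]
{A, B, C, D, F} --1--> {A, B, D, E, F}  [seen]
{A, B, C, D, F} --2--> {A, B, C, D, E, F}  [seen]
Reachable DFA states: {A}, {A, B, C, D}, {E, F}, {A, B, D, E, F}, {A, B, C, D, E, F}, {A, B, E, F}, {B, C, D, E, F}, {A, B, D, E}, {A, B, C, D, F}.
Accepting DFA states (contain an NFA accepting state): {A}, {A, B, C, D}, {A, B, D, E, F}, {A, B, C, D, E, F}, {A, B, E, F}, {A, B, D, E}, {A, B, C, D, F}.

7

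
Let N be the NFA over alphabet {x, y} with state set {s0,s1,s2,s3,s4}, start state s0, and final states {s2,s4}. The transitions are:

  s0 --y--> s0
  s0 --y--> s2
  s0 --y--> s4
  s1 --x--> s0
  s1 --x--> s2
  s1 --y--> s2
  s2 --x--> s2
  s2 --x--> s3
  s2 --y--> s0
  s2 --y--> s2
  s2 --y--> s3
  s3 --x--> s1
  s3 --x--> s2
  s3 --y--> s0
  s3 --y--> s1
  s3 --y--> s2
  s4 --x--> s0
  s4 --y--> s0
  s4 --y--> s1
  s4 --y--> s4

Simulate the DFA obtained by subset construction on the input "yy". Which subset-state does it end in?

{s0,s1,s2,s3,s4}

Start: {s0}.
δ(s0,y) = {s0,s2,s4}.
Union: {s0,s2,s4}.
After y: {s0,s2,s4}.
δ(s0,y) = {s0,s2,s4}; δ(s2,y) = {s0,s2,s3}; δ(s4,y) = {s0,s1,s4}.
Union: {s0,s1,s2,s3,s4}.
After y: {s0,s1,s2,s3,s4}.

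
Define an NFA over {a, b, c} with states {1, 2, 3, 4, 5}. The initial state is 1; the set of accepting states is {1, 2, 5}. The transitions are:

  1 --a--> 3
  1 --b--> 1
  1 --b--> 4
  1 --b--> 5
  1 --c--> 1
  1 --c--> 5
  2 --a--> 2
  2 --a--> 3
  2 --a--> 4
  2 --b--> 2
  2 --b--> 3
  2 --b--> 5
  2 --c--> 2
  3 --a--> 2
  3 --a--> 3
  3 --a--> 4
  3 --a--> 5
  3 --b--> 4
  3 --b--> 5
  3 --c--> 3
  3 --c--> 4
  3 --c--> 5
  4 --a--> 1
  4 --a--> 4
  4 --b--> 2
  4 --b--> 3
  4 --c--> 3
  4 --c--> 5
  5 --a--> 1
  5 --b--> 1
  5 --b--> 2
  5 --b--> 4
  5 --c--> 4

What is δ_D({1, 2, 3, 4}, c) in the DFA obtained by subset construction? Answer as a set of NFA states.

{1, 2, 3, 4, 5}

δ(1,c) = {1, 5}; δ(2,c) = {2}; δ(3,c) = {3, 4, 5}; δ(4,c) = {3, 5}.
Union: {1, 2, 3, 4, 5}.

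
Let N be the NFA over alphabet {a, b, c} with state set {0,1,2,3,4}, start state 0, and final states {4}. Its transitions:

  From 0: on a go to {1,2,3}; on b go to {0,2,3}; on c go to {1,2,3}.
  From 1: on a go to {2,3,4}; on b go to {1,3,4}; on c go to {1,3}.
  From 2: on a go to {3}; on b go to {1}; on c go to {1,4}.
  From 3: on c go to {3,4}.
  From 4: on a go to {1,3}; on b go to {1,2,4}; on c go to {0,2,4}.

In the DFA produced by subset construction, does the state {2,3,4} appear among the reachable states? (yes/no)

yes

Start state of the DFA: {0}.
{0} --a--> {1,2,3}  [new]
{0} --b--> {0,2,3}  [new]
{0} --c--> {1,2,3}  [seen]
{1,2,3} --a--> {2,3,4}  [new]
{1,2,3} --b--> {1,3,4}  [new]
{1,2,3} --c--> {1,3,4}  [seen]
{0,2,3} --a--> {1,2,3}  [seen]
{0,2,3} --b--> {0,1,2,3}  [new]
{0,2,3} --c--> {1,2,3,4}  [new]
{2,3,4} --a--> {1,3}  [new]
{2,3,4} --b--> {1,2,4}  [new]
{2,3,4} --c--> {0,1,2,3,4}  [new]
{1,3,4} --a--> {1,2,3,4}  [seen]
{1,3,4} --b--> {1,2,3,4}  [seen]
{1,3,4} --c--> {0,1,2,3,4}  [seen]
{0,1,2,3} --a--> {1,2,3,4}  [seen]
{0,1,2,3} --b--> {0,1,2,3,4}  [seen]
{0,1,2,3} --c--> {1,2,3,4}  [seen]
{1,2,3,4} --a--> {1,2,3,4}  [seen]
{1,2,3,4} --b--> {1,2,3,4}  [seen]
{1,2,3,4} --c--> {0,1,2,3,4}  [seen]
{1,3} --a--> {2,3,4}  [seen]
{1,3} --b--> {1,3,4}  [seen]
{1,3} --c--> {1,3,4}  [seen]
{1,2,4} --a--> {1,2,3,4}  [seen]
{1,2,4} --b--> {1,2,3,4}  [seen]
{1,2,4} --c--> {0,1,2,3,4}  [seen]
{0,1,2,3,4} --a--> {1,2,3,4}  [seen]
{0,1,2,3,4} --b--> {0,1,2,3,4}  [seen]
{0,1,2,3,4} --c--> {0,1,2,3,4}  [seen]
Reachable DFA states: {0}, {1,2,3}, {0,2,3}, {2,3,4}, {1,3,4}, {0,1,2,3}, {1,2,3,4}, {1,3}, {1,2,4}, {0,1,2,3,4}.
{2,3,4} is among them.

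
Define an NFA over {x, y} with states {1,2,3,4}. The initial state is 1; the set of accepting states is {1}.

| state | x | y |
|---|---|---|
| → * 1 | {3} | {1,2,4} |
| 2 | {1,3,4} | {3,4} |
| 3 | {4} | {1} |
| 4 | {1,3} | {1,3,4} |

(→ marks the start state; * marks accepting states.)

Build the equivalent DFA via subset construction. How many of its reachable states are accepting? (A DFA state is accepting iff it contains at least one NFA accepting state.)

5

Start state of the DFA: {1}.
{1} --x--> {3}  [new]
{1} --y--> {1,2,4}  [new]
{3} --x--> {4}  [new]
{3} --y--> {1}  [seen]
{1,2,4} --x--> {1,3,4}  [new]
{1,2,4} --y--> {1,2,3,4}  [new]
{4} --x--> {1,3}  [new]
{4} --y--> {1,3,4}  [seen]
{1,3,4} --x--> {1,3,4}  [seen]
{1,3,4} --y--> {1,2,3,4}  [seen]
{1,2,3,4} --x--> {1,3,4}  [seen]
{1,2,3,4} --y--> {1,2,3,4}  [seen]
{1,3} --x--> {3,4}  [new]
{1,3} --y--> {1,2,4}  [seen]
{3,4} --x--> {1,3,4}  [seen]
{3,4} --y--> {1,3,4}  [seen]
Reachable DFA states: {1}, {3}, {1,2,4}, {4}, {1,3,4}, {1,2,3,4}, {1,3}, {3,4}.
Accepting DFA states (contain an NFA accepting state): {1}, {1,2,4}, {1,3,4}, {1,2,3,4}, {1,3}.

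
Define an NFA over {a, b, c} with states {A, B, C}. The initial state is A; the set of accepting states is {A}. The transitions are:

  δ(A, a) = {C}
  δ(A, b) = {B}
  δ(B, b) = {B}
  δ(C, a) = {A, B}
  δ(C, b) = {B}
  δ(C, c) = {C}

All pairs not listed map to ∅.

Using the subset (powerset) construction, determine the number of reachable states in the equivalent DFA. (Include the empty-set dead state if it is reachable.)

5

Start state of the DFA: {A}.
{A} --a--> {C}  [new]
{A} --b--> {B}  [new]
{A} --c--> ∅  [new]
{C} --a--> {A, B}  [new]
{C} --b--> {B}  [seen]
{C} --c--> {C}  [seen]
{B} --a--> ∅  [seen]
{B} --b--> {B}  [seen]
{B} --c--> ∅  [seen]
∅ --a--> ∅  [seen]
∅ --b--> ∅  [seen]
∅ --c--> ∅  [seen]
{A, B} --a--> {C}  [seen]
{A, B} --b--> {B}  [seen]
{A, B} --c--> ∅  [seen]
Reachable DFA states: {A}, {C}, {B}, ∅, {A, B}.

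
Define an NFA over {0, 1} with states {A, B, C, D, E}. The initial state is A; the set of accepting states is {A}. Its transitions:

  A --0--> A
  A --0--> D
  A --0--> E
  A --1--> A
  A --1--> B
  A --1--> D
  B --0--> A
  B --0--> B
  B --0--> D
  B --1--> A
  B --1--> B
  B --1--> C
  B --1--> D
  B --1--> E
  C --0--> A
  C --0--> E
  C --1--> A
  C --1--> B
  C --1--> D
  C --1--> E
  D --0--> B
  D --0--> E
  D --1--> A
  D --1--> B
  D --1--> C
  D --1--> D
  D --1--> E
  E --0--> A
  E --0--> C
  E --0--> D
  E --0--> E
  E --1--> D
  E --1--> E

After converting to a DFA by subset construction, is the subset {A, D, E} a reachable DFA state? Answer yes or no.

yes

Start state of the DFA: {A}.
{A} --0--> {A, D, E}  [new]
{A} --1--> {A, B, D}  [new]
{A, D, E} --0--> {A, B, C, D, E}  [new]
{A, D, E} --1--> {A, B, C, D, E}  [seen]
{A, B, D} --0--> {A, B, D, E}  [new]
{A, B, D} --1--> {A, B, C, D, E}  [seen]
{A, B, C, D, E} --0--> {A, B, C, D, E}  [seen]
{A, B, C, D, E} --1--> {A, B, C, D, E}  [seen]
{A, B, D, E} --0--> {A, B, C, D, E}  [seen]
{A, B, D, E} --1--> {A, B, C, D, E}  [seen]
Reachable DFA states: {A}, {A, D, E}, {A, B, D}, {A, B, C, D, E}, {A, B, D, E}.
{A, D, E} is among them.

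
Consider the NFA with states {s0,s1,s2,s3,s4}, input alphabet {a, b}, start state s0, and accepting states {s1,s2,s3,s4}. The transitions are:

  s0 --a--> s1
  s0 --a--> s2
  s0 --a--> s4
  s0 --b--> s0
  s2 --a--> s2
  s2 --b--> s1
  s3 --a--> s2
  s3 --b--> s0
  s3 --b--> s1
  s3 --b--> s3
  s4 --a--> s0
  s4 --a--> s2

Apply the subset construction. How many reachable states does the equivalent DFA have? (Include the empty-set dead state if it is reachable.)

Start state of the DFA: {s0}.
{s0} --a--> {s1,s2,s4}  [new]
{s0} --b--> {s0}  [seen]
{s1,s2,s4} --a--> {s0,s2}  [new]
{s1,s2,s4} --b--> {s1}  [new]
{s0,s2} --a--> {s1,s2,s4}  [seen]
{s0,s2} --b--> {s0,s1}  [new]
{s1} --a--> ∅  [new]
{s1} --b--> ∅  [seen]
{s0,s1} --a--> {s1,s2,s4}  [seen]
{s0,s1} --b--> {s0}  [seen]
∅ --a--> ∅  [seen]
∅ --b--> ∅  [seen]
Reachable DFA states: {s0}, {s1,s2,s4}, {s0,s2}, {s1}, {s0,s1}, ∅.

6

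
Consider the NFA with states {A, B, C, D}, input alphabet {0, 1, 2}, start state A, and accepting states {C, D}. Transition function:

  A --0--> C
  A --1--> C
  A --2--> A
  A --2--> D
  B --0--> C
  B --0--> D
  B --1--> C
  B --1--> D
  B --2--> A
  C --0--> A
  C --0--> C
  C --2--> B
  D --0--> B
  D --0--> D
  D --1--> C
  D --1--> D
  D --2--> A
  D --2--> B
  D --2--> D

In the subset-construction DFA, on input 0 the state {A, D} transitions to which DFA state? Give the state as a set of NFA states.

δ(A,0) = {C}; δ(D,0) = {B, D}.
Union: {B, C, D}.

{B, C, D}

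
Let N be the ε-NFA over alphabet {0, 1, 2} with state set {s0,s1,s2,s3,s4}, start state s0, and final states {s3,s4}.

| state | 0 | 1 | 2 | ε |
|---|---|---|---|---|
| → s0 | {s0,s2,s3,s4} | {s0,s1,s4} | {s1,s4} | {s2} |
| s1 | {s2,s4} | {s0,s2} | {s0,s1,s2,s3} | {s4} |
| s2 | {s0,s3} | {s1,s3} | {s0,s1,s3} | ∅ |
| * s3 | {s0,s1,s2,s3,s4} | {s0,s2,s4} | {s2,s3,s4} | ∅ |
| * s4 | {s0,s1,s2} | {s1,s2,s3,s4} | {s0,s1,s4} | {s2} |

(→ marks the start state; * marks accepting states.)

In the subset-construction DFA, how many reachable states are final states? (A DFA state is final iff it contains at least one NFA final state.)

2

Start state of the DFA: {s0,s2} (ε-closure of the NFA start).
{s0,s2} --0--> {s0,s2,s3,s4}  [new]
{s0,s2} --1--> {s0,s1,s2,s3,s4}  [new]
{s0,s2} --2--> {s0,s1,s2,s3,s4}  [seen]
{s0,s2,s3,s4} --0--> {s0,s1,s2,s3,s4}  [seen]
{s0,s2,s3,s4} --1--> {s0,s1,s2,s3,s4}  [seen]
{s0,s2,s3,s4} --2--> {s0,s1,s2,s3,s4}  [seen]
{s0,s1,s2,s3,s4} --0--> {s0,s1,s2,s3,s4}  [seen]
{s0,s1,s2,s3,s4} --1--> {s0,s1,s2,s3,s4}  [seen]
{s0,s1,s2,s3,s4} --2--> {s0,s1,s2,s3,s4}  [seen]
Reachable DFA states: {s0,s2}, {s0,s2,s3,s4}, {s0,s1,s2,s3,s4}.
Accepting DFA states (contain an NFA accepting state): {s0,s2,s3,s4}, {s0,s1,s2,s3,s4}.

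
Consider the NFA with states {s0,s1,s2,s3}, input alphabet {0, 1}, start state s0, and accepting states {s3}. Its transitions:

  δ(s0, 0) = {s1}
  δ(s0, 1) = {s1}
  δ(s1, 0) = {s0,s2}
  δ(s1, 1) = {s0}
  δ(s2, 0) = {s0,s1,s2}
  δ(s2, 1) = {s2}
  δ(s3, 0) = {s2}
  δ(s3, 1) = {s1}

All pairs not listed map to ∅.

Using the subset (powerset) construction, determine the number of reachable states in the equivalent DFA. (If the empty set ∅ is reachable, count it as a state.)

Start state of the DFA: {s0}.
{s0} --0--> {s1}  [new]
{s0} --1--> {s1}  [seen]
{s1} --0--> {s0,s2}  [new]
{s1} --1--> {s0}  [seen]
{s0,s2} --0--> {s0,s1,s2}  [new]
{s0,s2} --1--> {s1,s2}  [new]
{s0,s1,s2} --0--> {s0,s1,s2}  [seen]
{s0,s1,s2} --1--> {s0,s1,s2}  [seen]
{s1,s2} --0--> {s0,s1,s2}  [seen]
{s1,s2} --1--> {s0,s2}  [seen]
Reachable DFA states: {s0}, {s1}, {s0,s2}, {s0,s1,s2}, {s1,s2}.

5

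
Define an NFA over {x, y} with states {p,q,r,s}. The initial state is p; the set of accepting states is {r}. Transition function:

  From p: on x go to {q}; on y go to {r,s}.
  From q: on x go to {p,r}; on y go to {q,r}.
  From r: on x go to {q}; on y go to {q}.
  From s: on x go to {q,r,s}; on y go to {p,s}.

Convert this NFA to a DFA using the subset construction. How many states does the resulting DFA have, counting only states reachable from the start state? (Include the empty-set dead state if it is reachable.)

Start state of the DFA: {p}.
{p} --x--> {q}  [new]
{p} --y--> {r,s}  [new]
{q} --x--> {p,r}  [new]
{q} --y--> {q,r}  [new]
{r,s} --x--> {q,r,s}  [new]
{r,s} --y--> {p,q,s}  [new]
{p,r} --x--> {q}  [seen]
{p,r} --y--> {q,r,s}  [seen]
{q,r} --x--> {p,q,r}  [new]
{q,r} --y--> {q,r}  [seen]
{q,r,s} --x--> {p,q,r,s}  [new]
{q,r,s} --y--> {p,q,r,s}  [seen]
{p,q,s} --x--> {p,q,r,s}  [seen]
{p,q,s} --y--> {p,q,r,s}  [seen]
{p,q,r} --x--> {p,q,r}  [seen]
{p,q,r} --y--> {q,r,s}  [seen]
{p,q,r,s} --x--> {p,q,r,s}  [seen]
{p,q,r,s} --y--> {p,q,r,s}  [seen]
Reachable DFA states: {p}, {q}, {r,s}, {p,r}, {q,r}, {q,r,s}, {p,q,s}, {p,q,r}, {p,q,r,s}.

9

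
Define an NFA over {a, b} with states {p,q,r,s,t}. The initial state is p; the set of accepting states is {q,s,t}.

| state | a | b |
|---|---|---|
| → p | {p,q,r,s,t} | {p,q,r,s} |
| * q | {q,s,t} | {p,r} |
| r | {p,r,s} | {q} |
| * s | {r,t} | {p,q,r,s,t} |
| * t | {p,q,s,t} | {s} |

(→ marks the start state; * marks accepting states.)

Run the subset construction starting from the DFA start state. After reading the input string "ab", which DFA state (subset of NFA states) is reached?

Start: {p}.
δ(p,a) = {p,q,r,s,t}.
Union: {p,q,r,s,t}.
After a: {p,q,r,s,t}.
δ(p,b) = {p,q,r,s}; δ(q,b) = {p,r}; δ(r,b) = {q}; δ(s,b) = {p,q,r,s,t}; δ(t,b) = {s}.
Union: {p,q,r,s,t}.
After b: {p,q,r,s,t}.

{p,q,r,s,t}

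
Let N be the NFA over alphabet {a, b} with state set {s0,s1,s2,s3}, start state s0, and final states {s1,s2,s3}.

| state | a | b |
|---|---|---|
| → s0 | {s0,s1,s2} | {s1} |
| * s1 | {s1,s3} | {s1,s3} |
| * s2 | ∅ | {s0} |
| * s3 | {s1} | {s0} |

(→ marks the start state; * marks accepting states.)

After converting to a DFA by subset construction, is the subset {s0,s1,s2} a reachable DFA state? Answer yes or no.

yes

Start state of the DFA: {s0}.
{s0} --a--> {s0,s1,s2}  [new]
{s0} --b--> {s1}  [new]
{s0,s1,s2} --a--> {s0,s1,s2,s3}  [new]
{s0,s1,s2} --b--> {s0,s1,s3}  [new]
{s1} --a--> {s1,s3}  [new]
{s1} --b--> {s1,s3}  [seen]
{s0,s1,s2,s3} --a--> {s0,s1,s2,s3}  [seen]
{s0,s1,s2,s3} --b--> {s0,s1,s3}  [seen]
{s0,s1,s3} --a--> {s0,s1,s2,s3}  [seen]
{s0,s1,s3} --b--> {s0,s1,s3}  [seen]
{s1,s3} --a--> {s1,s3}  [seen]
{s1,s3} --b--> {s0,s1,s3}  [seen]
Reachable DFA states: {s0}, {s0,s1,s2}, {s1}, {s0,s1,s2,s3}, {s0,s1,s3}, {s1,s3}.
{s0,s1,s2} is among them.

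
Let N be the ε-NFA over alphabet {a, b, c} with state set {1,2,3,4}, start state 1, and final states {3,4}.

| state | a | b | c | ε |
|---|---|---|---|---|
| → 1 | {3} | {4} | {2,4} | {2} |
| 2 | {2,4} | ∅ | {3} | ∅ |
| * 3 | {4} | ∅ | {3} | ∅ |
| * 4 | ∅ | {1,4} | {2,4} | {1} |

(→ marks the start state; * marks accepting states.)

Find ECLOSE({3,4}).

{1,2,3,4}

Begin with {3,4}.
4 →ε {1}; add 1.
1 →ε {2}; add 2.
ε-closure = {1,2,3,4}.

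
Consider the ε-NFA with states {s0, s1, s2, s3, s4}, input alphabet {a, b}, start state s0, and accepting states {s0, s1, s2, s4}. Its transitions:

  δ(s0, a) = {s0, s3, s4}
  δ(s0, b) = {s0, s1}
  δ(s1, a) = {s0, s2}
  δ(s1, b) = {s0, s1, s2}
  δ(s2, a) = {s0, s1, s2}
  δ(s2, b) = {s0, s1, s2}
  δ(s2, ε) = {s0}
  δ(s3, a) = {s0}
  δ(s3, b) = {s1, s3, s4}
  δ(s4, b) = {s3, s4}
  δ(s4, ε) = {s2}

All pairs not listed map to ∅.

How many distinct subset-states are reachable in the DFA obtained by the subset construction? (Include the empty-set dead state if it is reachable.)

Start state of the DFA: {s0} (ε-closure of the NFA start).
{s0} --a--> {s0, s2, s3, s4}  [new]
{s0} --b--> {s0, s1}  [new]
{s0, s2, s3, s4} --a--> {s0, s1, s2, s3, s4}  [new]
{s0, s2, s3, s4} --b--> {s0, s1, s2, s3, s4}  [seen]
{s0, s1} --a--> {s0, s2, s3, s4}  [seen]
{s0, s1} --b--> {s0, s1, s2}  [new]
{s0, s1, s2, s3, s4} --a--> {s0, s1, s2, s3, s4}  [seen]
{s0, s1, s2, s3, s4} --b--> {s0, s1, s2, s3, s4}  [seen]
{s0, s1, s2} --a--> {s0, s1, s2, s3, s4}  [seen]
{s0, s1, s2} --b--> {s0, s1, s2}  [seen]
Reachable DFA states: {s0}, {s0, s2, s3, s4}, {s0, s1}, {s0, s1, s2, s3, s4}, {s0, s1, s2}.

5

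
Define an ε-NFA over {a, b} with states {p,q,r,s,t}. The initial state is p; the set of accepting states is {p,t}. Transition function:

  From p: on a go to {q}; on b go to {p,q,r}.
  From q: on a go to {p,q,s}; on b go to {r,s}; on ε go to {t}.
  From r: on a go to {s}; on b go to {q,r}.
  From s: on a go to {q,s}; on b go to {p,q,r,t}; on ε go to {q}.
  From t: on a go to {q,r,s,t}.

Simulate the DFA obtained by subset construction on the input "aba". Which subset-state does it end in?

{p,q,r,s,t}

Start: {p}.
δ(p,a) = {q}.
Union: {q}.
ε-closure gives {q,t}.
After a: {q,t}.
δ(q,b) = {r,s}; δ(t,b) = ∅.
Union: {r,s}.
ε-closure gives {q,r,s,t}.
After b: {q,r,s,t}.
δ(q,a) = {p,q,s}; δ(r,a) = {s}; δ(s,a) = {q,s}; δ(t,a) = {q,r,s,t}.
Union: {p,q,r,s,t}.
After a: {p,q,r,s,t}.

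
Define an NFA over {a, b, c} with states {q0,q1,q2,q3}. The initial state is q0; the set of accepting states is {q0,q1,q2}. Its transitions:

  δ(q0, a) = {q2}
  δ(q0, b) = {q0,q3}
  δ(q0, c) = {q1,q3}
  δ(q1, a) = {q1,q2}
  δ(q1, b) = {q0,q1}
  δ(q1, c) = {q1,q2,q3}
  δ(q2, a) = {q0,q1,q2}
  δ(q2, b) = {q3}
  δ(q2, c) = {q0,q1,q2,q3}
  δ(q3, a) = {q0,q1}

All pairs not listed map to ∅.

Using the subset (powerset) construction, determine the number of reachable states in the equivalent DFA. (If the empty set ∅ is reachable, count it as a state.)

12

Start state of the DFA: {q0}.
{q0} --a--> {q2}  [new]
{q0} --b--> {q0,q3}  [new]
{q0} --c--> {q1,q3}  [new]
{q2} --a--> {q0,q1,q2}  [new]
{q2} --b--> {q3}  [new]
{q2} --c--> {q0,q1,q2,q3}  [new]
{q0,q3} --a--> {q0,q1,q2}  [seen]
{q0,q3} --b--> {q0,q3}  [seen]
{q0,q3} --c--> {q1,q3}  [seen]
{q1,q3} --a--> {q0,q1,q2}  [seen]
{q1,q3} --b--> {q0,q1}  [new]
{q1,q3} --c--> {q1,q2,q3}  [new]
{q0,q1,q2} --a--> {q0,q1,q2}  [seen]
{q0,q1,q2} --b--> {q0,q1,q3}  [new]
{q0,q1,q2} --c--> {q0,q1,q2,q3}  [seen]
{q3} --a--> {q0,q1}  [seen]
{q3} --b--> ∅  [new]
{q3} --c--> ∅  [seen]
{q0,q1,q2,q3} --a--> {q0,q1,q2}  [seen]
{q0,q1,q2,q3} --b--> {q0,q1,q3}  [seen]
{q0,q1,q2,q3} --c--> {q0,q1,q2,q3}  [seen]
{q0,q1} --a--> {q1,q2}  [new]
{q0,q1} --b--> {q0,q1,q3}  [seen]
{q0,q1} --c--> {q1,q2,q3}  [seen]
{q1,q2,q3} --a--> {q0,q1,q2}  [seen]
{q1,q2,q3} --b--> {q0,q1,q3}  [seen]
{q1,q2,q3} --c--> {q0,q1,q2,q3}  [seen]
{q0,q1,q3} --a--> {q0,q1,q2}  [seen]
{q0,q1,q3} --b--> {q0,q1,q3}  [seen]
{q0,q1,q3} --c--> {q1,q2,q3}  [seen]
∅ --a--> ∅  [seen]
∅ --b--> ∅  [seen]
∅ --c--> ∅  [seen]
{q1,q2} --a--> {q0,q1,q2}  [seen]
{q1,q2} --b--> {q0,q1,q3}  [seen]
{q1,q2} --c--> {q0,q1,q2,q3}  [seen]
Reachable DFA states: {q0}, {q2}, {q0,q3}, {q1,q3}, {q0,q1,q2}, {q3}, {q0,q1,q2,q3}, {q0,q1}, {q1,q2,q3}, {q0,q1,q3}, ∅, {q1,q2}.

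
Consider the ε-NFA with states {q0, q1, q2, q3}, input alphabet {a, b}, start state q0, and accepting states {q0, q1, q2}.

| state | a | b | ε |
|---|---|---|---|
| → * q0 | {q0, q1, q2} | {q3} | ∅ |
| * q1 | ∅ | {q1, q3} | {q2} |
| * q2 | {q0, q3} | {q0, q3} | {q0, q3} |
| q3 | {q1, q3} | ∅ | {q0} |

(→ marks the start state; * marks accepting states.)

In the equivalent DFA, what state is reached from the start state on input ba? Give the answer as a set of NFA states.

Start: {q0}.
δ(q0,b) = {q3}.
Union: {q3}.
ε-closure gives {q0, q3}.
After b: {q0, q3}.
δ(q0,a) = {q0, q1, q2}; δ(q3,a) = {q1, q3}.
Union: {q0, q1, q2, q3}.
After a: {q0, q1, q2, q3}.

{q0, q1, q2, q3}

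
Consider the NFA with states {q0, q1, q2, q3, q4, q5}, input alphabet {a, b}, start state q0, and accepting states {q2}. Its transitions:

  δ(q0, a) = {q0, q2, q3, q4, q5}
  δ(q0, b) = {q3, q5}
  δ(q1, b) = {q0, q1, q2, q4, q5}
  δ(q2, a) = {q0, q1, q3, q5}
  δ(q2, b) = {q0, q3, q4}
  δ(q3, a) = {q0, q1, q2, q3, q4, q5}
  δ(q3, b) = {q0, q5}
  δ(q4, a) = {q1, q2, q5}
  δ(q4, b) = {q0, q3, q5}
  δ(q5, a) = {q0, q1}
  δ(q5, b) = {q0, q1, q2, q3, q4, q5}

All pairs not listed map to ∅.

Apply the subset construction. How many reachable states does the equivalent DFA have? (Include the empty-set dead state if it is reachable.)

Start state of the DFA: {q0}.
{q0} --a--> {q0, q2, q3, q4, q5}  [new]
{q0} --b--> {q3, q5}  [new]
{q0, q2, q3, q4, q5} --a--> {q0, q1, q2, q3, q4, q5}  [new]
{q0, q2, q3, q4, q5} --b--> {q0, q1, q2, q3, q4, q5}  [seen]
{q3, q5} --a--> {q0, q1, q2, q3, q4, q5}  [seen]
{q3, q5} --b--> {q0, q1, q2, q3, q4, q5}  [seen]
{q0, q1, q2, q3, q4, q5} --a--> {q0, q1, q2, q3, q4, q5}  [seen]
{q0, q1, q2, q3, q4, q5} --b--> {q0, q1, q2, q3, q4, q5}  [seen]
Reachable DFA states: {q0}, {q0, q2, q3, q4, q5}, {q3, q5}, {q0, q1, q2, q3, q4, q5}.

4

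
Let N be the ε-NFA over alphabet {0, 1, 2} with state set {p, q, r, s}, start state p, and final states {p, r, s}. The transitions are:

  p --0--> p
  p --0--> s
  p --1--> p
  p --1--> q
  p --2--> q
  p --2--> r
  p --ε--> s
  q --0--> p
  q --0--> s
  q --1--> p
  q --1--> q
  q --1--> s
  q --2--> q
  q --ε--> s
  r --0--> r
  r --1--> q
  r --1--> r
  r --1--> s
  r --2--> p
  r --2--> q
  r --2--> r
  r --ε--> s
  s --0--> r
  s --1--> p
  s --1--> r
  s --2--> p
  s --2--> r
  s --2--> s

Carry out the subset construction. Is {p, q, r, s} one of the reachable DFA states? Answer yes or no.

Start state of the DFA: {p, s} (ε-closure of the NFA start).
{p, s} --0--> {p, r, s}  [new]
{p, s} --1--> {p, q, r, s}  [new]
{p, s} --2--> {p, q, r, s}  [seen]
{p, r, s} --0--> {p, r, s}  [seen]
{p, r, s} --1--> {p, q, r, s}  [seen]
{p, r, s} --2--> {p, q, r, s}  [seen]
{p, q, r, s} --0--> {p, r, s}  [seen]
{p, q, r, s} --1--> {p, q, r, s}  [seen]
{p, q, r, s} --2--> {p, q, r, s}  [seen]
Reachable DFA states: {p, s}, {p, r, s}, {p, q, r, s}.
{p, q, r, s} is among them.

yes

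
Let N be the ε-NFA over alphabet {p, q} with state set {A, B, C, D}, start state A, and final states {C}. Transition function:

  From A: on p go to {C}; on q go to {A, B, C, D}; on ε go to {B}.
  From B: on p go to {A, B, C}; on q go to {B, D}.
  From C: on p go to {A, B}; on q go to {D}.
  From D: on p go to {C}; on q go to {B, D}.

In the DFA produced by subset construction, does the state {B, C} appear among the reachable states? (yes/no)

no

Start state of the DFA: {A, B} (ε-closure of the NFA start).
{A, B} --p--> {A, B, C}  [new]
{A, B} --q--> {A, B, C, D}  [new]
{A, B, C} --p--> {A, B, C}  [seen]
{A, B, C} --q--> {A, B, C, D}  [seen]
{A, B, C, D} --p--> {A, B, C}  [seen]
{A, B, C, D} --q--> {A, B, C, D}  [seen]
Reachable DFA states: {A, B}, {A, B, C}, {A, B, C, D}.
{B, C} is not among them.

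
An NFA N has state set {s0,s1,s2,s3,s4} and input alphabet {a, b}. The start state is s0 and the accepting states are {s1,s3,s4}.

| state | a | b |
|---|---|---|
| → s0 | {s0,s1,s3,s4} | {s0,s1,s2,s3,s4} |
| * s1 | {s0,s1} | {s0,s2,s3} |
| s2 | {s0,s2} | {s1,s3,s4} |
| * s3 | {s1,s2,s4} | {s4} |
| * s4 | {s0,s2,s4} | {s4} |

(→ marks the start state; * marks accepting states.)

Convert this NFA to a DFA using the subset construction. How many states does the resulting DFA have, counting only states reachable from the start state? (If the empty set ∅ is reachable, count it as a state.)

3

Start state of the DFA: {s0}.
{s0} --a--> {s0,s1,s3,s4}  [new]
{s0} --b--> {s0,s1,s2,s3,s4}  [new]
{s0,s1,s3,s4} --a--> {s0,s1,s2,s3,s4}  [seen]
{s0,s1,s3,s4} --b--> {s0,s1,s2,s3,s4}  [seen]
{s0,s1,s2,s3,s4} --a--> {s0,s1,s2,s3,s4}  [seen]
{s0,s1,s2,s3,s4} --b--> {s0,s1,s2,s3,s4}  [seen]
Reachable DFA states: {s0}, {s0,s1,s3,s4}, {s0,s1,s2,s3,s4}.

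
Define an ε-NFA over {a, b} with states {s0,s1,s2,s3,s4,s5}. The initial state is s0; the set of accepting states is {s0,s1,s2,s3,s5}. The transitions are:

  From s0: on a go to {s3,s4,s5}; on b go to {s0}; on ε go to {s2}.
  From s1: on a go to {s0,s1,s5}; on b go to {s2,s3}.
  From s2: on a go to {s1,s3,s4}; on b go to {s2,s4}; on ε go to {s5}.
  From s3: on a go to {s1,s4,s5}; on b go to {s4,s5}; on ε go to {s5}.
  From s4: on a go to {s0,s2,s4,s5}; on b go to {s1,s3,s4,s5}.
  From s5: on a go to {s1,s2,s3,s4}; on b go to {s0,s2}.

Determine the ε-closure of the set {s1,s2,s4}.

Begin with {s1,s2,s4}.
s2 →ε {s5}; add s5.
ε-closure = {s1,s2,s4,s5}.

{s1,s2,s4,s5}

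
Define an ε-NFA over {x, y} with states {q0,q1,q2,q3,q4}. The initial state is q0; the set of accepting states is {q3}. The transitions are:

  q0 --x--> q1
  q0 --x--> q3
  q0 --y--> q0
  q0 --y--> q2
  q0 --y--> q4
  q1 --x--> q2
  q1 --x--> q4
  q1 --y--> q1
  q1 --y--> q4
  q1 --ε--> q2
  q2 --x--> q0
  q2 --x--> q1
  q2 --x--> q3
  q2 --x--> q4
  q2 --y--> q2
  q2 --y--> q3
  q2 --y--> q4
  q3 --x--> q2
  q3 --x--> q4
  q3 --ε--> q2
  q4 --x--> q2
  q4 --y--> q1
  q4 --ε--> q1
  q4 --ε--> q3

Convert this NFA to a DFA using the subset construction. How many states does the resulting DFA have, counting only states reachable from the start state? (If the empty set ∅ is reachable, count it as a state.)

Start state of the DFA: {q0} (ε-closure of the NFA start).
{q0} --x--> {q1,q2,q3}  [new]
{q0} --y--> {q0,q1,q2,q3,q4}  [new]
{q1,q2,q3} --x--> {q0,q1,q2,q3,q4}  [seen]
{q1,q2,q3} --y--> {q1,q2,q3,q4}  [new]
{q0,q1,q2,q3,q4} --x--> {q0,q1,q2,q3,q4}  [seen]
{q0,q1,q2,q3,q4} --y--> {q0,q1,q2,q3,q4}  [seen]
{q1,q2,q3,q4} --x--> {q0,q1,q2,q3,q4}  [seen]
{q1,q2,q3,q4} --y--> {q1,q2,q3,q4}  [seen]
Reachable DFA states: {q0}, {q1,q2,q3}, {q0,q1,q2,q3,q4}, {q1,q2,q3,q4}.

4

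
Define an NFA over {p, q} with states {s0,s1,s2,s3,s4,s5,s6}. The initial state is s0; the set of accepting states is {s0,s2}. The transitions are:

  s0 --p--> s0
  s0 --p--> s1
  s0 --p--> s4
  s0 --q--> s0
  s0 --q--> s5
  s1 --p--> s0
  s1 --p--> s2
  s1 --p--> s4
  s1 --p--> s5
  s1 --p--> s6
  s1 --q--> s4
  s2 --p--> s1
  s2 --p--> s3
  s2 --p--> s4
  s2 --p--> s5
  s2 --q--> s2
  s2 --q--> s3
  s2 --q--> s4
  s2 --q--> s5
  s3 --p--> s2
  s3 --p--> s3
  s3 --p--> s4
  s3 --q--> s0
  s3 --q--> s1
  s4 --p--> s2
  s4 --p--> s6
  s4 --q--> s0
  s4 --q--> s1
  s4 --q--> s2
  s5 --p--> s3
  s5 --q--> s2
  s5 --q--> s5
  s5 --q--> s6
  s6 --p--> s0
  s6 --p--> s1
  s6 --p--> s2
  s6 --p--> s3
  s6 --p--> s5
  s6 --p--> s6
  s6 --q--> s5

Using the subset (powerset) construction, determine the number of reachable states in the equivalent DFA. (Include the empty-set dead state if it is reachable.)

Start state of the DFA: {s0}.
{s0} --p--> {s0,s1,s4}  [new]
{s0} --q--> {s0,s5}  [new]
{s0,s1,s4} --p--> {s0,s1,s2,s4,s5,s6}  [new]
{s0,s1,s4} --q--> {s0,s1,s2,s4,s5}  [new]
{s0,s5} --p--> {s0,s1,s3,s4}  [new]
{s0,s5} --q--> {s0,s2,s5,s6}  [new]
{s0,s1,s2,s4,s5,s6} --p--> {s0,s1,s2,s3,s4,s5,s6}  [new]
{s0,s1,s2,s4,s5,s6} --q--> {s0,s1,s2,s3,s4,s5,s6}  [seen]
{s0,s1,s2,s4,s5} --p--> {s0,s1,s2,s3,s4,s5,s6}  [seen]
{s0,s1,s2,s4,s5} --q--> {s0,s1,s2,s3,s4,s5,s6}  [seen]
{s0,s1,s3,s4} --p--> {s0,s1,s2,s3,s4,s5,s6}  [seen]
{s0,s1,s3,s4} --q--> {s0,s1,s2,s4,s5}  [seen]
{s0,s2,s5,s6} --p--> {s0,s1,s2,s3,s4,s5,s6}  [seen]
{s0,s2,s5,s6} --q--> {s0,s2,s3,s4,s5,s6}  [new]
{s0,s1,s2,s3,s4,s5,s6} --p--> {s0,s1,s2,s3,s4,s5,s6}  [seen]
{s0,s1,s2,s3,s4,s5,s6} --q--> {s0,s1,s2,s3,s4,s5,s6}  [seen]
{s0,s2,s3,s4,s5,s6} --p--> {s0,s1,s2,s3,s4,s5,s6}  [seen]
{s0,s2,s3,s4,s5,s6} --q--> {s0,s1,s2,s3,s4,s5,s6}  [seen]
Reachable DFA states: {s0}, {s0,s1,s4}, {s0,s5}, {s0,s1,s2,s4,s5,s6}, {s0,s1,s2,s4,s5}, {s0,s1,s3,s4}, {s0,s2,s5,s6}, {s0,s1,s2,s3,s4,s5,s6}, {s0,s2,s3,s4,s5,s6}.

9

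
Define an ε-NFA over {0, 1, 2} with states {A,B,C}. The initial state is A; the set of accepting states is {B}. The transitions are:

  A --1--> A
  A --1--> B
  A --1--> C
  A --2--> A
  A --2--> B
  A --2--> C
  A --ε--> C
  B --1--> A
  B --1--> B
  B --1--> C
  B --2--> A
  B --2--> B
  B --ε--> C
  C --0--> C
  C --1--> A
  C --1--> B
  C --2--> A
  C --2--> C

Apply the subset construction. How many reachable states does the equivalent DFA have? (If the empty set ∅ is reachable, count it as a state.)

3

Start state of the DFA: {A,C} (ε-closure of the NFA start).
{A,C} --0--> {C}  [new]
{A,C} --1--> {A,B,C}  [new]
{A,C} --2--> {A,B,C}  [seen]
{C} --0--> {C}  [seen]
{C} --1--> {A,B,C}  [seen]
{C} --2--> {A,C}  [seen]
{A,B,C} --0--> {C}  [seen]
{A,B,C} --1--> {A,B,C}  [seen]
{A,B,C} --2--> {A,B,C}  [seen]
Reachable DFA states: {A,C}, {C}, {A,B,C}.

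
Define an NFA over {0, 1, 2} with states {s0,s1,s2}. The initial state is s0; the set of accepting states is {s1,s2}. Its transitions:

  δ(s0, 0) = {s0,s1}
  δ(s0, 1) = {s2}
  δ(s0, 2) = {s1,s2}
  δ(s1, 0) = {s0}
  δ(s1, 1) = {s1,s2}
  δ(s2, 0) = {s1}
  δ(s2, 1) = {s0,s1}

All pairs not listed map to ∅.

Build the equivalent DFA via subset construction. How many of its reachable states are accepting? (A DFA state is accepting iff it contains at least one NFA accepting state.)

5

Start state of the DFA: {s0}.
{s0} --0--> {s0,s1}  [new]
{s0} --1--> {s2}  [new]
{s0} --2--> {s1,s2}  [new]
{s0,s1} --0--> {s0,s1}  [seen]
{s0,s1} --1--> {s1,s2}  [seen]
{s0,s1} --2--> {s1,s2}  [seen]
{s2} --0--> {s1}  [new]
{s2} --1--> {s0,s1}  [seen]
{s2} --2--> ∅  [new]
{s1,s2} --0--> {s0,s1}  [seen]
{s1,s2} --1--> {s0,s1,s2}  [new]
{s1,s2} --2--> ∅  [seen]
{s1} --0--> {s0}  [seen]
{s1} --1--> {s1,s2}  [seen]
{s1} --2--> ∅  [seen]
∅ --0--> ∅  [seen]
∅ --1--> ∅  [seen]
∅ --2--> ∅  [seen]
{s0,s1,s2} --0--> {s0,s1}  [seen]
{s0,s1,s2} --1--> {s0,s1,s2}  [seen]
{s0,s1,s2} --2--> {s1,s2}  [seen]
Reachable DFA states: {s0}, {s0,s1}, {s2}, {s1,s2}, {s1}, ∅, {s0,s1,s2}.
Accepting DFA states (contain an NFA accepting state): {s0,s1}, {s2}, {s1,s2}, {s1}, {s0,s1,s2}.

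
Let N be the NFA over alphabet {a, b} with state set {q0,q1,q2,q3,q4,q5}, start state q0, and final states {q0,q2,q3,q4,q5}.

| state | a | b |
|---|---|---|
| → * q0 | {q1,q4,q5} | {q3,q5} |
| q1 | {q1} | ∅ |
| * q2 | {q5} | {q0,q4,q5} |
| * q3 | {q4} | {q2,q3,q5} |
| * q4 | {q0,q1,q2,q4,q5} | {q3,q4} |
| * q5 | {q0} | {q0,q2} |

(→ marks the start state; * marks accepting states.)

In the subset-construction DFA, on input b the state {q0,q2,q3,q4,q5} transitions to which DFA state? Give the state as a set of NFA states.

δ(q0,b) = {q3,q5}; δ(q2,b) = {q0,q4,q5}; δ(q3,b) = {q2,q3,q5}; δ(q4,b) = {q3,q4}; δ(q5,b) = {q0,q2}.
Union: {q0,q2,q3,q4,q5}.

{q0,q2,q3,q4,q5}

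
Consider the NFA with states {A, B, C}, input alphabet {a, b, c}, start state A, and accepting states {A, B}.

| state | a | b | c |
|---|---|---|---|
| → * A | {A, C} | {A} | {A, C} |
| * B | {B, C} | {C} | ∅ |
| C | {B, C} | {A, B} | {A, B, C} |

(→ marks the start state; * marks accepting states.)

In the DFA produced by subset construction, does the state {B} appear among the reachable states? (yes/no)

no

Start state of the DFA: {A}.
{A} --a--> {A, C}  [new]
{A} --b--> {A}  [seen]
{A} --c--> {A, C}  [seen]
{A, C} --a--> {A, B, C}  [new]
{A, C} --b--> {A, B}  [new]
{A, C} --c--> {A, B, C}  [seen]
{A, B, C} --a--> {A, B, C}  [seen]
{A, B, C} --b--> {A, B, C}  [seen]
{A, B, C} --c--> {A, B, C}  [seen]
{A, B} --a--> {A, B, C}  [seen]
{A, B} --b--> {A, C}  [seen]
{A, B} --c--> {A, C}  [seen]
Reachable DFA states: {A}, {A, C}, {A, B, C}, {A, B}.
{B} is not among them.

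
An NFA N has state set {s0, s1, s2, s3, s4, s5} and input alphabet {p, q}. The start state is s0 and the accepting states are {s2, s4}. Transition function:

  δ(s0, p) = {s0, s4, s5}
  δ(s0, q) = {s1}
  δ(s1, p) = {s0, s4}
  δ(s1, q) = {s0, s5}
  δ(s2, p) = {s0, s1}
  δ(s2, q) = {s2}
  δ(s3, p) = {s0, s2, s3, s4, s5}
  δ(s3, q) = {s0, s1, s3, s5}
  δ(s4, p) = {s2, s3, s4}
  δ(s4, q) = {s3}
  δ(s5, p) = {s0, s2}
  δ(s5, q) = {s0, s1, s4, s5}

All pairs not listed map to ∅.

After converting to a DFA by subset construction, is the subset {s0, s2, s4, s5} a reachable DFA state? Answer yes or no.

Start state of the DFA: {s0}.
{s0} --p--> {s0, s4, s5}  [new]
{s0} --q--> {s1}  [new]
{s0, s4, s5} --p--> {s0, s2, s3, s4, s5}  [new]
{s0, s4, s5} --q--> {s0, s1, s3, s4, s5}  [new]
{s1} --p--> {s0, s4}  [new]
{s1} --q--> {s0, s5}  [new]
{s0, s2, s3, s4, s5} --p--> {s0, s1, s2, s3, s4, s5}  [new]
{s0, s2, s3, s4, s5} --q--> {s0, s1, s2, s3, s4, s5}  [seen]
{s0, s1, s3, s4, s5} --p--> {s0, s2, s3, s4, s5}  [seen]
{s0, s1, s3, s4, s5} --q--> {s0, s1, s3, s4, s5}  [seen]
{s0, s4} --p--> {s0, s2, s3, s4, s5}  [seen]
{s0, s4} --q--> {s1, s3}  [new]
{s0, s5} --p--> {s0, s2, s4, s5}  [new]
{s0, s5} --q--> {s0, s1, s4, s5}  [new]
{s0, s1, s2, s3, s4, s5} --p--> {s0, s1, s2, s3, s4, s5}  [seen]
{s0, s1, s2, s3, s4, s5} --q--> {s0, s1, s2, s3, s4, s5}  [seen]
{s1, s3} --p--> {s0, s2, s3, s4, s5}  [seen]
{s1, s3} --q--> {s0, s1, s3, s5}  [new]
{s0, s2, s4, s5} --p--> {s0, s1, s2, s3, s4, s5}  [seen]
{s0, s2, s4, s5} --q--> {s0, s1, s2, s3, s4, s5}  [seen]
{s0, s1, s4, s5} --p--> {s0, s2, s3, s4, s5}  [seen]
{s0, s1, s4, s5} --q--> {s0, s1, s3, s4, s5}  [seen]
{s0, s1, s3, s5} --p--> {s0, s2, s3, s4, s5}  [seen]
{s0, s1, s3, s5} --q--> {s0, s1, s3, s4, s5}  [seen]
Reachable DFA states: {s0}, {s0, s4, s5}, {s1}, {s0, s2, s3, s4, s5}, {s0, s1, s3, s4, s5}, {s0, s4}, {s0, s5}, {s0, s1, s2, s3, s4, s5}, {s1, s3}, {s0, s2, s4, s5}, {s0, s1, s4, s5}, {s0, s1, s3, s5}.
{s0, s2, s4, s5} is among them.

yes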